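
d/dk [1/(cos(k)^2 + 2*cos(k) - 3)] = 2*(cos(k) + 1)*sin(k)/(cos(k)^2 + 2*cos(k) - 3)^2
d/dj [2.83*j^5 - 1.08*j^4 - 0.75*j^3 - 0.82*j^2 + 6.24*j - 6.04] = 14.15*j^4 - 4.32*j^3 - 2.25*j^2 - 1.64*j + 6.24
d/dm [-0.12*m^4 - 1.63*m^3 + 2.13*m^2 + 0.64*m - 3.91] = -0.48*m^3 - 4.89*m^2 + 4.26*m + 0.64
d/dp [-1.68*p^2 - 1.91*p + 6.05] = -3.36*p - 1.91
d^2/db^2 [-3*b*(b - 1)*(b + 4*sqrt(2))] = -18*b - 24*sqrt(2) + 6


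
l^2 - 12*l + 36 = (l - 6)^2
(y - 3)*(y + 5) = y^2 + 2*y - 15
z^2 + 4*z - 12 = (z - 2)*(z + 6)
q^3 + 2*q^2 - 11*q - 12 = (q - 3)*(q + 1)*(q + 4)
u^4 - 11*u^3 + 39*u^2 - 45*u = u*(u - 5)*(u - 3)^2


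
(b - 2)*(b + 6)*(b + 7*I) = b^3 + 4*b^2 + 7*I*b^2 - 12*b + 28*I*b - 84*I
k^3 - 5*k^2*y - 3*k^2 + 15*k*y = k*(k - 3)*(k - 5*y)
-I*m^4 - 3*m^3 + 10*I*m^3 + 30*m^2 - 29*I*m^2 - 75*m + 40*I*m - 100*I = (m - 5)^2*(m - 4*I)*(-I*m + 1)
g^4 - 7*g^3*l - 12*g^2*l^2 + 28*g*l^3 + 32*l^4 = (g - 8*l)*(g - 2*l)*(g + l)*(g + 2*l)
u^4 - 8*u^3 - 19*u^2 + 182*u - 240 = (u - 8)*(u - 3)*(u - 2)*(u + 5)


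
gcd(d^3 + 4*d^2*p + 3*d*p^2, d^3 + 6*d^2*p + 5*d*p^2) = d^2 + d*p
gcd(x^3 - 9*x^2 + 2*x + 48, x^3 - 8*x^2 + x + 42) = x^2 - x - 6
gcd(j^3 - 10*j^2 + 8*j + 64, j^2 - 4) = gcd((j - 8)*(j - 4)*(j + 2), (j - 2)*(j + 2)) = j + 2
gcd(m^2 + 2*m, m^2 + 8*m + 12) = m + 2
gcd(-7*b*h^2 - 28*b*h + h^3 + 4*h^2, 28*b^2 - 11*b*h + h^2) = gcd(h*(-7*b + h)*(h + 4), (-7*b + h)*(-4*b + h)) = 7*b - h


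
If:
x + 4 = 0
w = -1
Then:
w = -1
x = -4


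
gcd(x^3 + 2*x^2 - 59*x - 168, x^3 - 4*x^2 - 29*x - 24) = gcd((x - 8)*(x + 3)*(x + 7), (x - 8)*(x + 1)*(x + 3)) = x^2 - 5*x - 24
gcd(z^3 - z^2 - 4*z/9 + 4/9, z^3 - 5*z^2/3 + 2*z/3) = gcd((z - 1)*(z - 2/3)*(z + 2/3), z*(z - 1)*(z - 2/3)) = z^2 - 5*z/3 + 2/3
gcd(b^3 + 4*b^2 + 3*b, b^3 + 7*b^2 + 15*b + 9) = b^2 + 4*b + 3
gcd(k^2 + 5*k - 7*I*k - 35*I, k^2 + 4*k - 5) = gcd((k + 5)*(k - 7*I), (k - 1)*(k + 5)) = k + 5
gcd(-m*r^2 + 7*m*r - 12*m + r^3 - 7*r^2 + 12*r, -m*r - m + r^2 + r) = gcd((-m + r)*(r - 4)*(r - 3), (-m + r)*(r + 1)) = -m + r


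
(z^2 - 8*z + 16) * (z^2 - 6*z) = z^4 - 14*z^3 + 64*z^2 - 96*z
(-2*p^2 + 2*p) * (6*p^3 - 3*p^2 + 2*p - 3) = -12*p^5 + 18*p^4 - 10*p^3 + 10*p^2 - 6*p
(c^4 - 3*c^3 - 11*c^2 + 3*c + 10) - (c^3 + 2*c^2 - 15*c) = c^4 - 4*c^3 - 13*c^2 + 18*c + 10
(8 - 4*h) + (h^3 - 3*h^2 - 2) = h^3 - 3*h^2 - 4*h + 6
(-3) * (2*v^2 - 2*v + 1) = -6*v^2 + 6*v - 3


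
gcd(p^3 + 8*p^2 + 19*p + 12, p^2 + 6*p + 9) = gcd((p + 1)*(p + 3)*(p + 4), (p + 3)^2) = p + 3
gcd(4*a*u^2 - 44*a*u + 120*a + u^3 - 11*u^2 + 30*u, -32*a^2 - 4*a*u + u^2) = 4*a + u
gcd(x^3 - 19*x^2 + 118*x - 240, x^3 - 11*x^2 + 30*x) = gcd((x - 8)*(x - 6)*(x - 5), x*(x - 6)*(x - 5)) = x^2 - 11*x + 30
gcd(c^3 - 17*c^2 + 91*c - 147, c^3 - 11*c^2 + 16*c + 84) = c - 7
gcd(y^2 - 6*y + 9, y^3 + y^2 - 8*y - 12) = y - 3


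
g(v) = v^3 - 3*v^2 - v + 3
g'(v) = 3*v^2 - 6*v - 1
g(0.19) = 2.71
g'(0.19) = -2.03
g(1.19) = -0.75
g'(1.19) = -3.89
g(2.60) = -2.30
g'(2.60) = 3.68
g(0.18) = 2.73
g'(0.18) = -1.98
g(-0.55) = 2.48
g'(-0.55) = 3.21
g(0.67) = 1.28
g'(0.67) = -3.67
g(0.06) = 2.93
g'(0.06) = -1.35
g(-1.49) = -5.48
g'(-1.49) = 14.60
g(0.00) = 3.00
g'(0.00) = -1.00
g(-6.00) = -315.00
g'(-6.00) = 143.00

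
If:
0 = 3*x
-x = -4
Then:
No Solution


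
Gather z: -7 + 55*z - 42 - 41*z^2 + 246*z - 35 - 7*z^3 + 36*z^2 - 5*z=-7*z^3 - 5*z^2 + 296*z - 84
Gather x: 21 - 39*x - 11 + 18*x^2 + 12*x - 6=18*x^2 - 27*x + 4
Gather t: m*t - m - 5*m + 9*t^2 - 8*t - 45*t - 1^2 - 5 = -6*m + 9*t^2 + t*(m - 53) - 6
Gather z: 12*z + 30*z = 42*z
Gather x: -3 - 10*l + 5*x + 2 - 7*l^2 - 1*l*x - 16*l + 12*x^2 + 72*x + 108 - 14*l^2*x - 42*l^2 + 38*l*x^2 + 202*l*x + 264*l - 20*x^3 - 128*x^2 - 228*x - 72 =-49*l^2 + 238*l - 20*x^3 + x^2*(38*l - 116) + x*(-14*l^2 + 201*l - 151) + 35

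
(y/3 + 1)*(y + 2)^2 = y^3/3 + 7*y^2/3 + 16*y/3 + 4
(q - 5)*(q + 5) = q^2 - 25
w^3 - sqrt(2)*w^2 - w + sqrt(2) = (w - 1)*(w + 1)*(w - sqrt(2))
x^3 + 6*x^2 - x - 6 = (x - 1)*(x + 1)*(x + 6)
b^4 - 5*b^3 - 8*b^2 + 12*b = b*(b - 6)*(b - 1)*(b + 2)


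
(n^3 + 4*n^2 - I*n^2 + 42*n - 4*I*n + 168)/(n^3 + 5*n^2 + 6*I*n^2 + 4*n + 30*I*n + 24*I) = (n - 7*I)/(n + 1)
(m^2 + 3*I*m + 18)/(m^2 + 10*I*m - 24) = (m - 3*I)/(m + 4*I)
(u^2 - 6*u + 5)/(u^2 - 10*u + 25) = (u - 1)/(u - 5)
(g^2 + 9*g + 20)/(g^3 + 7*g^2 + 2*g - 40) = 1/(g - 2)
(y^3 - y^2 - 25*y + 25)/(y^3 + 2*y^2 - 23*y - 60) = (y^2 + 4*y - 5)/(y^2 + 7*y + 12)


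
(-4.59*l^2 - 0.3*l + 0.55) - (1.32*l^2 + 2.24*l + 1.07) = -5.91*l^2 - 2.54*l - 0.52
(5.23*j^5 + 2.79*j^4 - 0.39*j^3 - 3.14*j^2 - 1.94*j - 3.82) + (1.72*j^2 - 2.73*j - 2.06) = 5.23*j^5 + 2.79*j^4 - 0.39*j^3 - 1.42*j^2 - 4.67*j - 5.88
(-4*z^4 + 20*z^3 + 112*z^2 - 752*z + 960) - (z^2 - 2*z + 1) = -4*z^4 + 20*z^3 + 111*z^2 - 750*z + 959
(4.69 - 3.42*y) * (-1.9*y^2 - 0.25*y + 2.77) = 6.498*y^3 - 8.056*y^2 - 10.6459*y + 12.9913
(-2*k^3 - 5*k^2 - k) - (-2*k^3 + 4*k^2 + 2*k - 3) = -9*k^2 - 3*k + 3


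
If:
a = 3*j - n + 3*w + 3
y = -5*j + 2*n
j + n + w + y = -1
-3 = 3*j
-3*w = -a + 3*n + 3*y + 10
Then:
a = 10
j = -1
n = -5/2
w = 5/2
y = 0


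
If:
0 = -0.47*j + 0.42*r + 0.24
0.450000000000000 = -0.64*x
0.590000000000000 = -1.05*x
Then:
No Solution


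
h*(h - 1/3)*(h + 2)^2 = h^4 + 11*h^3/3 + 8*h^2/3 - 4*h/3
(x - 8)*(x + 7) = x^2 - x - 56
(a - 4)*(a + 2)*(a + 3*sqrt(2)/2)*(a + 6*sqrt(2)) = a^4 - 2*a^3 + 15*sqrt(2)*a^3/2 - 15*sqrt(2)*a^2 + 10*a^2 - 60*sqrt(2)*a - 36*a - 144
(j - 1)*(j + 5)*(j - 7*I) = j^3 + 4*j^2 - 7*I*j^2 - 5*j - 28*I*j + 35*I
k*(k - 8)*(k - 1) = k^3 - 9*k^2 + 8*k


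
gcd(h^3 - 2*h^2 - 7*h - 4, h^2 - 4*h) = h - 4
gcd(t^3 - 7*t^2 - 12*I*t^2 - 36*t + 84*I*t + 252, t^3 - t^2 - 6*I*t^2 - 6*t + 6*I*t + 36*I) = t - 6*I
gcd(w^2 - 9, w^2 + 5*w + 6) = w + 3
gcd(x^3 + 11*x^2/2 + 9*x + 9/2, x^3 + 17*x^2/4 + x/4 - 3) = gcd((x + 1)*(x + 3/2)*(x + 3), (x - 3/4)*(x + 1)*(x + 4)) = x + 1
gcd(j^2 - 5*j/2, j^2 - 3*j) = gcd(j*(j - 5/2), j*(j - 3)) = j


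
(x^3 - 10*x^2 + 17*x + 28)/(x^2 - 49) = (x^2 - 3*x - 4)/(x + 7)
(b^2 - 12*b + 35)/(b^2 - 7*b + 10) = (b - 7)/(b - 2)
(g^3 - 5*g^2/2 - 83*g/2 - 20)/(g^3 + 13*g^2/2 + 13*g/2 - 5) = (2*g^2 - 15*g - 8)/(2*g^2 + 3*g - 2)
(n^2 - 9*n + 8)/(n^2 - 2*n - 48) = (n - 1)/(n + 6)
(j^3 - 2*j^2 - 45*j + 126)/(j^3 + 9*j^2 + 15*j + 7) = (j^2 - 9*j + 18)/(j^2 + 2*j + 1)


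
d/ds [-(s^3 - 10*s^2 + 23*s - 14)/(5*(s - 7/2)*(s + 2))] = 4*(-s^4 + 3*s^3 + 29*s^2 - 168*s + 182)/(5*(4*s^4 - 12*s^3 - 47*s^2 + 84*s + 196))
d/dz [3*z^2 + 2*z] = 6*z + 2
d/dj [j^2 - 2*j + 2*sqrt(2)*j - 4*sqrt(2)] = 2*j - 2 + 2*sqrt(2)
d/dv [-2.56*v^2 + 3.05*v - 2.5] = 3.05 - 5.12*v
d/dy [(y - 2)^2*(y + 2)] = (y - 2)*(3*y + 2)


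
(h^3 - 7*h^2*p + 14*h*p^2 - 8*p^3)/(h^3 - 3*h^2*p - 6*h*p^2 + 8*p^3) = (h - 2*p)/(h + 2*p)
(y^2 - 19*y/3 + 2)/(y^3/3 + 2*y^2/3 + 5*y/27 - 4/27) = 9*(y - 6)/(3*y^2 + 7*y + 4)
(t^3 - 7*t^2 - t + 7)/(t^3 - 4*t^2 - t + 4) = (t - 7)/(t - 4)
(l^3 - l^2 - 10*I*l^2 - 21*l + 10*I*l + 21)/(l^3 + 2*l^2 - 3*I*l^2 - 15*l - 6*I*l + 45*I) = (l^2 - l*(1 + 7*I) + 7*I)/(l^2 + 2*l - 15)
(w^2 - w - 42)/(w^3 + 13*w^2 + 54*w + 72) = (w - 7)/(w^2 + 7*w + 12)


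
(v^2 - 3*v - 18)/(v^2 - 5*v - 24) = (v - 6)/(v - 8)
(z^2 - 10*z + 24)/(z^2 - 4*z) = (z - 6)/z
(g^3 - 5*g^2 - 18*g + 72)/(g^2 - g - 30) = (g^2 + g - 12)/(g + 5)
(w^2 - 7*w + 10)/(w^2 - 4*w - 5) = (w - 2)/(w + 1)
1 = 1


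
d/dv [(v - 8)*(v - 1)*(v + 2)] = 3*v^2 - 14*v - 10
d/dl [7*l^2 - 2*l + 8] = 14*l - 2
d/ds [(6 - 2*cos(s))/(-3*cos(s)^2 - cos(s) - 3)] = 6*(cos(s)^2 - 6*cos(s) - 2)*sin(s)/(3*cos(s)^2 + cos(s) + 3)^2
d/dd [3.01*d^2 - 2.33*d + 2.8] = 6.02*d - 2.33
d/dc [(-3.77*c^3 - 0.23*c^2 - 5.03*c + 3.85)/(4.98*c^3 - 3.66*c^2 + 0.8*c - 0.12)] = (14.9436*c^4 + 44.0668*c^3 - 74.7556*c^2 + 28.2372*c - 2.4764)/(24.8004*c^6 - 36.4536*c^5 + 21.3636*c^4 - 7.0512*c^3 + 1.5184*c^2 - 0.192*c + 0.0144)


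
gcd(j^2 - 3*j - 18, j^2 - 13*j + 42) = j - 6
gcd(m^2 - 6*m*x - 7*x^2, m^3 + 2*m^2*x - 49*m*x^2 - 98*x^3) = -m + 7*x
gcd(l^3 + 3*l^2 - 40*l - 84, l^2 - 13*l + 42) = l - 6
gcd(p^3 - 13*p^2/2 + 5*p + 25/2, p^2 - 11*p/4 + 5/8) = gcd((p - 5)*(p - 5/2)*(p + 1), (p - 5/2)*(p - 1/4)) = p - 5/2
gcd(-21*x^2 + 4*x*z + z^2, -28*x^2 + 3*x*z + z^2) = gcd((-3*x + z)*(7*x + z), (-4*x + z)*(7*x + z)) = 7*x + z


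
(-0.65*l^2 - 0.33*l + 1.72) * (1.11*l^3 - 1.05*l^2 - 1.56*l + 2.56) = -0.7215*l^5 + 0.3162*l^4 + 3.2697*l^3 - 2.9552*l^2 - 3.528*l + 4.4032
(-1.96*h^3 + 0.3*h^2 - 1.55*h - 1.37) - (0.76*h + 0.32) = -1.96*h^3 + 0.3*h^2 - 2.31*h - 1.69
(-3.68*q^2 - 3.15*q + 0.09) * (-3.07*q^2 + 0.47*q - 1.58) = 11.2976*q^4 + 7.9409*q^3 + 4.0576*q^2 + 5.0193*q - 0.1422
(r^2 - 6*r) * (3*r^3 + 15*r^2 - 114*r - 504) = 3*r^5 - 3*r^4 - 204*r^3 + 180*r^2 + 3024*r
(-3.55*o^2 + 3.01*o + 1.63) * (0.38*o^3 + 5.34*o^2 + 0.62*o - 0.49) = -1.349*o^5 - 17.8132*o^4 + 14.4918*o^3 + 12.3099*o^2 - 0.4643*o - 0.7987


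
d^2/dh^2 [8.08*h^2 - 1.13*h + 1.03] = 16.1600000000000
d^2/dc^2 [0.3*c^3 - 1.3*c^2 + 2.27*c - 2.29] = 1.8*c - 2.6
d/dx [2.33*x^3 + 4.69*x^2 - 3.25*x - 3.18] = 6.99*x^2 + 9.38*x - 3.25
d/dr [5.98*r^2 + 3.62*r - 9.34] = 11.96*r + 3.62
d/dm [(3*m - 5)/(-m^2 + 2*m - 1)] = (3*m - 7)/(m^3 - 3*m^2 + 3*m - 1)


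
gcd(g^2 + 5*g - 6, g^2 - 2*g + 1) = g - 1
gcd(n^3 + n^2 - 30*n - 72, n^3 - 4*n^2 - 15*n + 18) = n^2 - 3*n - 18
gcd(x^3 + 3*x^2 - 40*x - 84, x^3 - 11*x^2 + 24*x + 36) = x - 6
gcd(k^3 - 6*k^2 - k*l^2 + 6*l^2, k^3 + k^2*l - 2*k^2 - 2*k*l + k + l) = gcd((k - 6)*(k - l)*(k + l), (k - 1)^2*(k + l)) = k + l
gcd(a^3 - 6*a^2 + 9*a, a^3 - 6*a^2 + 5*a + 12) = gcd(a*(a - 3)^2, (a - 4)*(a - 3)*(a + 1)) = a - 3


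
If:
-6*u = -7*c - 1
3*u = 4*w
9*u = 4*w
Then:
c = -1/7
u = 0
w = 0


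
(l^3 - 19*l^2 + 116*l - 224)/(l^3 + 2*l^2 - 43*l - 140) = (l^2 - 12*l + 32)/(l^2 + 9*l + 20)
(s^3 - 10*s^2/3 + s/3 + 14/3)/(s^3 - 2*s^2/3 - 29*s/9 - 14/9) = 3*(s - 2)/(3*s + 2)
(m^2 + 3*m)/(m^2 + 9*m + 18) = m/(m + 6)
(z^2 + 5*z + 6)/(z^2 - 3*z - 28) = (z^2 + 5*z + 6)/(z^2 - 3*z - 28)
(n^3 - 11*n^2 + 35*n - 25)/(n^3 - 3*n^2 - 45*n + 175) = (n - 1)/(n + 7)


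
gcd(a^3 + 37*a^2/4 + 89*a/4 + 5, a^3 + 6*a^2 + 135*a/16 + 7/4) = a^2 + 17*a/4 + 1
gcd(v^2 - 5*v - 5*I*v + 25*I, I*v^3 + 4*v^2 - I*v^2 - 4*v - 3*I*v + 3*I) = 1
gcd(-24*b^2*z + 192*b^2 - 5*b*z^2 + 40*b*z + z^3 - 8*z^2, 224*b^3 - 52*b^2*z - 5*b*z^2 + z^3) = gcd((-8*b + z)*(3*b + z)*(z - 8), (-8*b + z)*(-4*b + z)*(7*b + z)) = -8*b + z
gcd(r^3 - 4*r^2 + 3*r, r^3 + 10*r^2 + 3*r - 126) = r - 3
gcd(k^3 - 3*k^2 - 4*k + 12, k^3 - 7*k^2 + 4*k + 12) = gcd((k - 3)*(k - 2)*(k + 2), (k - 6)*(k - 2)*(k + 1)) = k - 2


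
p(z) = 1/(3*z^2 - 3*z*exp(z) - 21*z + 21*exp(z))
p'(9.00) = 0.00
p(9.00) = 0.00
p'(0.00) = 0.01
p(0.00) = 0.05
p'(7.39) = 0.00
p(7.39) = -0.00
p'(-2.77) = 0.01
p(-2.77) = 0.01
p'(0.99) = -0.03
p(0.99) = 0.03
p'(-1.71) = 0.01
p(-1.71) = 0.02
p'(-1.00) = 0.02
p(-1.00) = 0.03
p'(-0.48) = 0.02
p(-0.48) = 0.04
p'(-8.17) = 0.00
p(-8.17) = 0.00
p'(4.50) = -0.00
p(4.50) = 0.00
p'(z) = (3*z*exp(z) - 6*z - 18*exp(z) + 21)/(3*z^2 - 3*z*exp(z) - 21*z + 21*exp(z))^2 = (z*exp(z) - 2*z - 6*exp(z) + 7)/(3*(z^2 - z*exp(z) - 7*z + 7*exp(z))^2)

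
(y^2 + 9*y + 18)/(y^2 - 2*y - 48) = (y + 3)/(y - 8)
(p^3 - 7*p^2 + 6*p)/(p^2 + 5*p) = (p^2 - 7*p + 6)/(p + 5)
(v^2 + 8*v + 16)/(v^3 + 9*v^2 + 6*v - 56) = (v + 4)/(v^2 + 5*v - 14)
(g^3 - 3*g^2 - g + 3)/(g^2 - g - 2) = (g^2 - 4*g + 3)/(g - 2)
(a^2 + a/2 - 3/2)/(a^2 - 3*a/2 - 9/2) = (a - 1)/(a - 3)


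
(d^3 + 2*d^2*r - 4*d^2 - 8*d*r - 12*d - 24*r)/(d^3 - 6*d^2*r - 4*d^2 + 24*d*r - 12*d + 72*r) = (-d - 2*r)/(-d + 6*r)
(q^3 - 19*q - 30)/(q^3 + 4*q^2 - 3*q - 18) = (q^2 - 3*q - 10)/(q^2 + q - 6)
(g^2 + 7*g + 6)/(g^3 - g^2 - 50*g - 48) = 1/(g - 8)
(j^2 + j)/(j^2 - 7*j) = (j + 1)/(j - 7)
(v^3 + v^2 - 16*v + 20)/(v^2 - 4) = (v^2 + 3*v - 10)/(v + 2)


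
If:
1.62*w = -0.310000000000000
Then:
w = -0.19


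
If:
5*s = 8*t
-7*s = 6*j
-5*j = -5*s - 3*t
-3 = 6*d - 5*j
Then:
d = -1/2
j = 0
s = 0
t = 0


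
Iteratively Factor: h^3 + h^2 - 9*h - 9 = (h + 3)*(h^2 - 2*h - 3) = (h - 3)*(h + 3)*(h + 1)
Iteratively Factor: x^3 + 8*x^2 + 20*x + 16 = (x + 4)*(x^2 + 4*x + 4) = (x + 2)*(x + 4)*(x + 2)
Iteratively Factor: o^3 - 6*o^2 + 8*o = (o - 2)*(o^2 - 4*o) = o*(o - 2)*(o - 4)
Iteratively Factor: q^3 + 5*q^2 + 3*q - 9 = (q + 3)*(q^2 + 2*q - 3) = (q - 1)*(q + 3)*(q + 3)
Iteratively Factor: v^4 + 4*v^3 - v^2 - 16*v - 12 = (v + 1)*(v^3 + 3*v^2 - 4*v - 12) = (v - 2)*(v + 1)*(v^2 + 5*v + 6) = (v - 2)*(v + 1)*(v + 3)*(v + 2)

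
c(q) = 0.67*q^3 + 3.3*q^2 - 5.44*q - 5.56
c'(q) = 2.01*q^2 + 6.6*q - 5.44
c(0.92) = -7.25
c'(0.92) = 2.33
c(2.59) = 14.13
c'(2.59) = 25.14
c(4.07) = 72.13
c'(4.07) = 54.72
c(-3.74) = 25.89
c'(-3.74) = -2.01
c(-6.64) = -20.09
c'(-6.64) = 39.36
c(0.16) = -6.34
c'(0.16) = -4.33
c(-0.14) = -4.74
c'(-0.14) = -6.32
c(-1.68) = 9.72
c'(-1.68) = -10.85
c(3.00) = 25.91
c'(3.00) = 32.45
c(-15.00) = -1442.71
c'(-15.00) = 347.81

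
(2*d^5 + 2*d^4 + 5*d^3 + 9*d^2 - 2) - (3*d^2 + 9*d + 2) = 2*d^5 + 2*d^4 + 5*d^3 + 6*d^2 - 9*d - 4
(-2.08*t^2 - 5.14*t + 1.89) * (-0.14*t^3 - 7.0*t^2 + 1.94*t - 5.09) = 0.2912*t^5 + 15.2796*t^4 + 31.6802*t^3 - 12.6144*t^2 + 29.8292*t - 9.6201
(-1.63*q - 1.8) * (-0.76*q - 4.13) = 1.2388*q^2 + 8.0999*q + 7.434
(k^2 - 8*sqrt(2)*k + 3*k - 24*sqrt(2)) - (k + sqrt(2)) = k^2 - 8*sqrt(2)*k + 2*k - 25*sqrt(2)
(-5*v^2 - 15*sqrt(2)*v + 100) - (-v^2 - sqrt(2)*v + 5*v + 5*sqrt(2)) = -4*v^2 - 14*sqrt(2)*v - 5*v - 5*sqrt(2) + 100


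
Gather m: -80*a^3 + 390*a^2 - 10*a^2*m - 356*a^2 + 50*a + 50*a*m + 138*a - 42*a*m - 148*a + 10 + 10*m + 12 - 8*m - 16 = -80*a^3 + 34*a^2 + 40*a + m*(-10*a^2 + 8*a + 2) + 6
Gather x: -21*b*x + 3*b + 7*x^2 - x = 3*b + 7*x^2 + x*(-21*b - 1)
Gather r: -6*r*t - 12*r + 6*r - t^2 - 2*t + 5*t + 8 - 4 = r*(-6*t - 6) - t^2 + 3*t + 4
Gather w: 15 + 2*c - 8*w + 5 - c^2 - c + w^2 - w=-c^2 + c + w^2 - 9*w + 20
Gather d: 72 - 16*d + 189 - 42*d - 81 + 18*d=180 - 40*d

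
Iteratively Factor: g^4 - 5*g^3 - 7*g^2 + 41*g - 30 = (g - 1)*(g^3 - 4*g^2 - 11*g + 30) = (g - 1)*(g + 3)*(g^2 - 7*g + 10) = (g - 5)*(g - 1)*(g + 3)*(g - 2)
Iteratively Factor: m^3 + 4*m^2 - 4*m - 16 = (m + 4)*(m^2 - 4) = (m - 2)*(m + 4)*(m + 2)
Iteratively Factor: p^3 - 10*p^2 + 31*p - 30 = (p - 2)*(p^2 - 8*p + 15) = (p - 5)*(p - 2)*(p - 3)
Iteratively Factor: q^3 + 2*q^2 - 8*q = (q + 4)*(q^2 - 2*q) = q*(q + 4)*(q - 2)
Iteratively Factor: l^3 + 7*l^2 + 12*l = (l + 4)*(l^2 + 3*l) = l*(l + 4)*(l + 3)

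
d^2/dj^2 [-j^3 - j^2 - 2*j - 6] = -6*j - 2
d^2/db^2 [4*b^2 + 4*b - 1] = 8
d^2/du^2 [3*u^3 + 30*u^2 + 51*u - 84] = 18*u + 60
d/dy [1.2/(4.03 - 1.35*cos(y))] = -1.62*sin(y)/(1.35*cos(y) - 4.03)^2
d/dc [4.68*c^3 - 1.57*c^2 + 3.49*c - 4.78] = 14.04*c^2 - 3.14*c + 3.49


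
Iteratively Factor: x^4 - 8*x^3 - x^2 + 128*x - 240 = (x + 4)*(x^3 - 12*x^2 + 47*x - 60) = (x - 5)*(x + 4)*(x^2 - 7*x + 12) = (x - 5)*(x - 3)*(x + 4)*(x - 4)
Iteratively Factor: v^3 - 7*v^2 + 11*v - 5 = (v - 1)*(v^2 - 6*v + 5) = (v - 5)*(v - 1)*(v - 1)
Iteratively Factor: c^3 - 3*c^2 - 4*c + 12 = (c + 2)*(c^2 - 5*c + 6) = (c - 2)*(c + 2)*(c - 3)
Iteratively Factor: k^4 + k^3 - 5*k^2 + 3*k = (k - 1)*(k^3 + 2*k^2 - 3*k) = (k - 1)^2*(k^2 + 3*k) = (k - 1)^2*(k + 3)*(k)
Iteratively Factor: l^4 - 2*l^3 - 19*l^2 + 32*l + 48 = (l + 4)*(l^3 - 6*l^2 + 5*l + 12) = (l - 3)*(l + 4)*(l^2 - 3*l - 4) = (l - 3)*(l + 1)*(l + 4)*(l - 4)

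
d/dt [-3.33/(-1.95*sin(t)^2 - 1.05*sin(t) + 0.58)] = -(12.987*sin(t) + 3.4965)*cos(t)/(1.95*sin(t)^2 + 1.05*sin(t) - 0.58)^2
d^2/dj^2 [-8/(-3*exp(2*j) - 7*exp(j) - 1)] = 8*(2*(6*exp(j) + 7)^2*exp(j) - (12*exp(j) + 7)*(3*exp(2*j) + 7*exp(j) + 1))*exp(j)/(3*exp(2*j) + 7*exp(j) + 1)^3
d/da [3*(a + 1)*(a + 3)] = 6*a + 12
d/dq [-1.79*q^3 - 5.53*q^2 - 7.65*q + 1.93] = -5.37*q^2 - 11.06*q - 7.65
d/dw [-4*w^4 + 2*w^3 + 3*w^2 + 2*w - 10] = -16*w^3 + 6*w^2 + 6*w + 2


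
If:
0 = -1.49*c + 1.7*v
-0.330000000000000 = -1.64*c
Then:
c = 0.20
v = 0.18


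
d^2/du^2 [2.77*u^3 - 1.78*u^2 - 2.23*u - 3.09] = 16.62*u - 3.56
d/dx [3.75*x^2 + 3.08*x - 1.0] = 7.5*x + 3.08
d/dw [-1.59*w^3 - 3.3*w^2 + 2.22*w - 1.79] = -4.77*w^2 - 6.6*w + 2.22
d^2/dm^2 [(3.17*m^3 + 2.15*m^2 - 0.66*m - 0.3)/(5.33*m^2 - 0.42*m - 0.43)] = (-1.13686837721616e-13*m^5 + 1.13686837721616e-13*m^4 - 12.224746*m^3 - 18.135498*m^2 - 1.529646*m - 0.447518)/(151.419437*m^6 - 35.795214*m^5 - 33.826845*m^4 + 5.7015*m^3 + 2.728995*m^2 - 0.232974*m - 0.079507)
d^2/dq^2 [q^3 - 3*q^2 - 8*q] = 6*q - 6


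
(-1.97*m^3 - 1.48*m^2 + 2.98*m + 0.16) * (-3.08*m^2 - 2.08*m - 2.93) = 6.0676*m^5 + 8.656*m^4 - 0.3279*m^3 - 2.3548*m^2 - 9.0642*m - 0.4688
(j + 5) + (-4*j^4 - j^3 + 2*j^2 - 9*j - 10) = -4*j^4 - j^3 + 2*j^2 - 8*j - 5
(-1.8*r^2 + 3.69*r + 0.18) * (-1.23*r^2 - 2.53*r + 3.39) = 2.214*r^4 + 0.0152999999999999*r^3 - 15.6591*r^2 + 12.0537*r + 0.6102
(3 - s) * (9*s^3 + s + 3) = -9*s^4 + 27*s^3 - s^2 + 9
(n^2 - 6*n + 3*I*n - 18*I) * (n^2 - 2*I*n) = n^4 - 6*n^3 + I*n^3 + 6*n^2 - 6*I*n^2 - 36*n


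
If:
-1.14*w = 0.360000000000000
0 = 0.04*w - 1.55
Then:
No Solution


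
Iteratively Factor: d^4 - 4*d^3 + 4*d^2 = (d)*(d^3 - 4*d^2 + 4*d) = d*(d - 2)*(d^2 - 2*d) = d*(d - 2)^2*(d)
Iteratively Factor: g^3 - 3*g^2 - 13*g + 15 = (g + 3)*(g^2 - 6*g + 5) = (g - 1)*(g + 3)*(g - 5)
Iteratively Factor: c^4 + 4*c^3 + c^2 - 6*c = (c + 2)*(c^3 + 2*c^2 - 3*c) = (c + 2)*(c + 3)*(c^2 - c) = c*(c + 2)*(c + 3)*(c - 1)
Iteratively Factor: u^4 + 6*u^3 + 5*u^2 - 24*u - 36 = (u + 3)*(u^3 + 3*u^2 - 4*u - 12) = (u - 2)*(u + 3)*(u^2 + 5*u + 6) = (u - 2)*(u + 2)*(u + 3)*(u + 3)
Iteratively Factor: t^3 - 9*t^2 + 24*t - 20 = (t - 2)*(t^2 - 7*t + 10) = (t - 5)*(t - 2)*(t - 2)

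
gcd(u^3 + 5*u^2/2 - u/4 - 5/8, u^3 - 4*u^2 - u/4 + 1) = u^2 - 1/4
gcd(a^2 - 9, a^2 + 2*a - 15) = a - 3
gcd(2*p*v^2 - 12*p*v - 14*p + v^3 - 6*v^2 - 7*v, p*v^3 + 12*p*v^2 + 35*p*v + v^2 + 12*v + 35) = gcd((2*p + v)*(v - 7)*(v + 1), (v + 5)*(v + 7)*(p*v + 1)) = 1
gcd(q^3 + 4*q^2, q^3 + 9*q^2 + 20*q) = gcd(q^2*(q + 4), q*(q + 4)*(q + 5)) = q^2 + 4*q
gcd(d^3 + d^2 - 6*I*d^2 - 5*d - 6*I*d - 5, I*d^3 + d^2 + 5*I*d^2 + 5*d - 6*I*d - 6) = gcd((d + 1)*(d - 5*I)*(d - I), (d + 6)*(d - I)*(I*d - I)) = d - I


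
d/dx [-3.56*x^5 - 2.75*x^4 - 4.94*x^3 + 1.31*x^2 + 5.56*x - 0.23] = -17.8*x^4 - 11.0*x^3 - 14.82*x^2 + 2.62*x + 5.56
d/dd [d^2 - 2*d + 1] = 2*d - 2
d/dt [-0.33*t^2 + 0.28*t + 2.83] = 0.28 - 0.66*t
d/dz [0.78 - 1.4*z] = -1.40000000000000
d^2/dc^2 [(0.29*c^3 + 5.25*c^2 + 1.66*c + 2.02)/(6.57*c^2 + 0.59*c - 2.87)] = (-2.27373675443232e-13*c^4 + 113.744638*c^3 + 1114.173096*c^2 + 249.117726*c + 169.693366)/(283.593393*c^6 + 76.401873*c^5 - 364.788738*c^4 - 66.544507*c^3 + 159.352158*c^2 + 14.579313*c - 23.639903)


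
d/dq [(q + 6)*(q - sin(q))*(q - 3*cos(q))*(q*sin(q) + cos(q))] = q*(q + 6)*(q - sin(q))*(q - 3*cos(q))*cos(q) + (q + 6)*(q - sin(q))*(q*sin(q) + cos(q))*(3*sin(q) + 1) - (q + 6)*(q - 3*cos(q))*(q*sin(q) + cos(q))*(cos(q) - 1) + (q - sin(q))*(q - 3*cos(q))*(q*sin(q) + cos(q))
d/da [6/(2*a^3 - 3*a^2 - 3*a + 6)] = 18*(-2*a^2 + 2*a + 1)/(2*a^3 - 3*a^2 - 3*a + 6)^2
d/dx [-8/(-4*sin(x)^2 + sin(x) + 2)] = 8*(1 - 8*sin(x))*cos(x)/(sin(x) + 2*cos(2*x))^2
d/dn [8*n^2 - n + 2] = 16*n - 1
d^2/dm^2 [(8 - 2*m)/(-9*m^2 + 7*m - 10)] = 4*((43 - 27*m)*(9*m^2 - 7*m + 10) + (m - 4)*(18*m - 7)^2)/(9*m^2 - 7*m + 10)^3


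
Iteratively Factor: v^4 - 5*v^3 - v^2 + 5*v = (v + 1)*(v^3 - 6*v^2 + 5*v) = (v - 1)*(v + 1)*(v^2 - 5*v) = v*(v - 1)*(v + 1)*(v - 5)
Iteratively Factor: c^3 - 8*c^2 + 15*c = (c)*(c^2 - 8*c + 15) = c*(c - 5)*(c - 3)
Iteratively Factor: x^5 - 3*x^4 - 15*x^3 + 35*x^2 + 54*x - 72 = (x - 4)*(x^4 + x^3 - 11*x^2 - 9*x + 18) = (x - 4)*(x + 3)*(x^3 - 2*x^2 - 5*x + 6) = (x - 4)*(x - 1)*(x + 3)*(x^2 - x - 6) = (x - 4)*(x - 1)*(x + 2)*(x + 3)*(x - 3)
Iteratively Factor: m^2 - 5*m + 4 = (m - 4)*(m - 1)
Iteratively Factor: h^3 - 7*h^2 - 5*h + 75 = (h - 5)*(h^2 - 2*h - 15) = (h - 5)^2*(h + 3)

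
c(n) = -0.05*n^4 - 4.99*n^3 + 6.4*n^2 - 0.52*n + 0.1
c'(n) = -0.2*n^3 - 14.97*n^2 + 12.8*n - 0.52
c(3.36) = -125.05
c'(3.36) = -134.10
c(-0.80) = 7.15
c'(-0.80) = -20.24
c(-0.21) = 0.54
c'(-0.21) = -3.87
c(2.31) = -29.88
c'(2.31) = -53.30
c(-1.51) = 32.40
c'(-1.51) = -53.29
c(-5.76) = 1114.00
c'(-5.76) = -532.70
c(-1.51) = 32.40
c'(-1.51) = -53.29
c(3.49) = -143.30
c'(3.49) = -146.69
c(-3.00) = 189.94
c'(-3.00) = -168.25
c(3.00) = -82.64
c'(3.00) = -102.25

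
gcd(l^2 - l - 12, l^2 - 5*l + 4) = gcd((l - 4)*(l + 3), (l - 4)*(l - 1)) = l - 4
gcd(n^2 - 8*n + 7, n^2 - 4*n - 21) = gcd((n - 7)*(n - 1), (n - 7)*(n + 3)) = n - 7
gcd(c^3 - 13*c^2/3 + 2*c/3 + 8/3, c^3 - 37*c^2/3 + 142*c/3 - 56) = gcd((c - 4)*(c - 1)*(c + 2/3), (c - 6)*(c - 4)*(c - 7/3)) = c - 4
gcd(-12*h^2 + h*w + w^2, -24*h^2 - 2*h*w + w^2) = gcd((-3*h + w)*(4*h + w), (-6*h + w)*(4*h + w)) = 4*h + w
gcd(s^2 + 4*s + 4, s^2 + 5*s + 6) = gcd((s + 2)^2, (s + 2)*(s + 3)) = s + 2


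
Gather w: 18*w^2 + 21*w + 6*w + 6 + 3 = 18*w^2 + 27*w + 9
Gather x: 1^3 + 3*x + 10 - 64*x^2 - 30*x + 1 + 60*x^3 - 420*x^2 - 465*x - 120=60*x^3 - 484*x^2 - 492*x - 108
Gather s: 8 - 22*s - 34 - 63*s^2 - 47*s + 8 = -63*s^2 - 69*s - 18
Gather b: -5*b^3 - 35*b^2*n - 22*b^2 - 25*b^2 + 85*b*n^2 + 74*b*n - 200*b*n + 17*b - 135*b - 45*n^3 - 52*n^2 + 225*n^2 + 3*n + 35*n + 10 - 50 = -5*b^3 + b^2*(-35*n - 47) + b*(85*n^2 - 126*n - 118) - 45*n^3 + 173*n^2 + 38*n - 40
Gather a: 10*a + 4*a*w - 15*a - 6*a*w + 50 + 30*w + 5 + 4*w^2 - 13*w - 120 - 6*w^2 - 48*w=a*(-2*w - 5) - 2*w^2 - 31*w - 65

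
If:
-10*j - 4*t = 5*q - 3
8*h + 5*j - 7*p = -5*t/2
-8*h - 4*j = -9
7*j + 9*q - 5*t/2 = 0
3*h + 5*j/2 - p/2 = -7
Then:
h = 66149/12288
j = -52325/6144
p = 11419/3072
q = 29065/3072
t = 31379/3072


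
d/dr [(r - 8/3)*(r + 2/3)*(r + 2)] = 3*r^2 - 52/9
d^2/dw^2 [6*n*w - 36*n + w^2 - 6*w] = 2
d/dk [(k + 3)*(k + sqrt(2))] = 2*k + sqrt(2) + 3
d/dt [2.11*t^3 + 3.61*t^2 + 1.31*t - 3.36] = 6.33*t^2 + 7.22*t + 1.31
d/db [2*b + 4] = 2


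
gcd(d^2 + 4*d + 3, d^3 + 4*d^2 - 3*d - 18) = d + 3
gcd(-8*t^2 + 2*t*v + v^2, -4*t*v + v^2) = 1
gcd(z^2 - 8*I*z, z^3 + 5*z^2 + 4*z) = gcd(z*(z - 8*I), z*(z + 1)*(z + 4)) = z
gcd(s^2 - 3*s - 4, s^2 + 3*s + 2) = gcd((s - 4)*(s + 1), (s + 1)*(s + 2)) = s + 1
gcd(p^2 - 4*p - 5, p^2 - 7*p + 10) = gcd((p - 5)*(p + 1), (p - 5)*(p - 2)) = p - 5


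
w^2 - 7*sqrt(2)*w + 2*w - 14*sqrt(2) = (w + 2)*(w - 7*sqrt(2))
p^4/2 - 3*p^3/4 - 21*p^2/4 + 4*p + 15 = (p/2 + 1)*(p - 3)*(p - 5/2)*(p + 2)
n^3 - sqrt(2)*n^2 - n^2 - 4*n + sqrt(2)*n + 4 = (n - 1)*(n - 2*sqrt(2))*(n + sqrt(2))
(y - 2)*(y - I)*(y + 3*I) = y^3 - 2*y^2 + 2*I*y^2 + 3*y - 4*I*y - 6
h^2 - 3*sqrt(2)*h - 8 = (h - 4*sqrt(2))*(h + sqrt(2))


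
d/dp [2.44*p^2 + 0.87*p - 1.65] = 4.88*p + 0.87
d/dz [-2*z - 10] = -2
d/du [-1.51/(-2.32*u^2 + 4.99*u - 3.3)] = (7.5349 - 7.0064*u)/(2.32*u^2 - 4.99*u + 3.3)^2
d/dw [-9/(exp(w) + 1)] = 9/(4*cosh(w/2)^2)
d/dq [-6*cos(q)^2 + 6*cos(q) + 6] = -6*sin(q) + 6*sin(2*q)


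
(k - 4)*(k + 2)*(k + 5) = k^3 + 3*k^2 - 18*k - 40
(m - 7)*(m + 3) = m^2 - 4*m - 21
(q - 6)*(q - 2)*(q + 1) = q^3 - 7*q^2 + 4*q + 12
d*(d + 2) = d^2 + 2*d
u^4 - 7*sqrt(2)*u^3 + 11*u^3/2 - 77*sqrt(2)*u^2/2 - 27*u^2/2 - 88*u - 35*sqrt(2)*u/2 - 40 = (u + 1/2)*(u + 5)*(u - 8*sqrt(2))*(u + sqrt(2))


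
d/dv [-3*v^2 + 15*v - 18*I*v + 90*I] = -6*v + 15 - 18*I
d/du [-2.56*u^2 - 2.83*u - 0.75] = -5.12*u - 2.83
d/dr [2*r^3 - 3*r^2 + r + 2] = 6*r^2 - 6*r + 1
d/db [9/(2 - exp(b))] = 9*exp(b)/(exp(b) - 2)^2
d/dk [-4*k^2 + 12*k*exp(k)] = 12*k*exp(k) - 8*k + 12*exp(k)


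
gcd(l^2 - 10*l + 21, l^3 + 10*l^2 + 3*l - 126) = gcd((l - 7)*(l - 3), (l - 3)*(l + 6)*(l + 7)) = l - 3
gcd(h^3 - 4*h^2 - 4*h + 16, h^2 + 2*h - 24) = h - 4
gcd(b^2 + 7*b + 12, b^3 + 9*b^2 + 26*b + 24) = b^2 + 7*b + 12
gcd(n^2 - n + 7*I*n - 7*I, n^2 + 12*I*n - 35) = n + 7*I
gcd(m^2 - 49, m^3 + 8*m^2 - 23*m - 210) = m + 7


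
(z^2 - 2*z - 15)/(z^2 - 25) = (z + 3)/(z + 5)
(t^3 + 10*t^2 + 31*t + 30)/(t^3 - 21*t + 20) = (t^2 + 5*t + 6)/(t^2 - 5*t + 4)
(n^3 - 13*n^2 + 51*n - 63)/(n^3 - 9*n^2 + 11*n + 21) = (n - 3)/(n + 1)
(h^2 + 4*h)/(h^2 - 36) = h*(h + 4)/(h^2 - 36)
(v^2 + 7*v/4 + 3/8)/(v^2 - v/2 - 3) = (v + 1/4)/(v - 2)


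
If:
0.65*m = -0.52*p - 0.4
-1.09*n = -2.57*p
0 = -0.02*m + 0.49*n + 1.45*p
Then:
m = -0.61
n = -0.01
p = -0.00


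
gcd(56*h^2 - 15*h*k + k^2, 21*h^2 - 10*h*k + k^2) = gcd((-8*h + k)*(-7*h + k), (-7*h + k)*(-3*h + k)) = 7*h - k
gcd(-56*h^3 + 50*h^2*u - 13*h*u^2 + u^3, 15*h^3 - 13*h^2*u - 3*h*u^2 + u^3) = 1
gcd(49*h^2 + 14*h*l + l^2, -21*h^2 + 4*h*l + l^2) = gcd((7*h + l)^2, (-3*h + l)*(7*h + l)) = 7*h + l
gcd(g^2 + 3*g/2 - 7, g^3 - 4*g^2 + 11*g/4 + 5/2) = g - 2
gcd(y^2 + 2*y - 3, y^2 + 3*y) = y + 3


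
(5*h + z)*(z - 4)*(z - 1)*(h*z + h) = 5*h^2*z^3 - 20*h^2*z^2 - 5*h^2*z + 20*h^2 + h*z^4 - 4*h*z^3 - h*z^2 + 4*h*z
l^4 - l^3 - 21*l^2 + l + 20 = (l - 5)*(l - 1)*(l + 1)*(l + 4)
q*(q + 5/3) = q^2 + 5*q/3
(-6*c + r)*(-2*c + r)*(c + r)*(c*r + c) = 12*c^4*r + 12*c^4 + 4*c^3*r^2 + 4*c^3*r - 7*c^2*r^3 - 7*c^2*r^2 + c*r^4 + c*r^3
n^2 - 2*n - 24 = (n - 6)*(n + 4)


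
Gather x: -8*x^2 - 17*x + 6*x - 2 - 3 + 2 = -8*x^2 - 11*x - 3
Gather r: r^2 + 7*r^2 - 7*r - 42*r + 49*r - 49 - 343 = 8*r^2 - 392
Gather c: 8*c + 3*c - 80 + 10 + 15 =11*c - 55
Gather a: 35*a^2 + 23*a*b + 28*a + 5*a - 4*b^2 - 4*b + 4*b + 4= 35*a^2 + a*(23*b + 33) - 4*b^2 + 4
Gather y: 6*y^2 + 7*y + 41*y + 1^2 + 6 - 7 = 6*y^2 + 48*y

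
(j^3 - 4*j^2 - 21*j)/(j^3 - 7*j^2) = (j + 3)/j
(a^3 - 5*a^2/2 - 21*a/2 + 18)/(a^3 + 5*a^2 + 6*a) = (a^2 - 11*a/2 + 6)/(a*(a + 2))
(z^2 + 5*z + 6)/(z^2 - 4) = (z + 3)/(z - 2)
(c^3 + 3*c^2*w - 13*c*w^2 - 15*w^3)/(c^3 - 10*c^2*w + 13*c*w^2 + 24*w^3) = (-c - 5*w)/(-c + 8*w)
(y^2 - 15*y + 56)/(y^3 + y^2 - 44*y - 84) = (y - 8)/(y^2 + 8*y + 12)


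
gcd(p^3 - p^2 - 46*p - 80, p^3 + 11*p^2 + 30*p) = p + 5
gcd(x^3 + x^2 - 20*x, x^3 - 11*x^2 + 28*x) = x^2 - 4*x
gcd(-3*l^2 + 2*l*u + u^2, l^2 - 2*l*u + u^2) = -l + u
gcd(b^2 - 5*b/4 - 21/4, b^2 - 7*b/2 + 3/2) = b - 3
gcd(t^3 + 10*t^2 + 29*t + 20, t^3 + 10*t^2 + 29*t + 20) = t^3 + 10*t^2 + 29*t + 20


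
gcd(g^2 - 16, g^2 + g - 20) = g - 4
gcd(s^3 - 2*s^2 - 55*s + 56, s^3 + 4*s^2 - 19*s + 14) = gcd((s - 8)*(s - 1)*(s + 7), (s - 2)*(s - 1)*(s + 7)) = s^2 + 6*s - 7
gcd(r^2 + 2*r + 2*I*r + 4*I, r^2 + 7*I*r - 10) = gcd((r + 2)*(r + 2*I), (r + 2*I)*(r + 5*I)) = r + 2*I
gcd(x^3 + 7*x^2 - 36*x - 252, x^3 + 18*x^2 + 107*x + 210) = x^2 + 13*x + 42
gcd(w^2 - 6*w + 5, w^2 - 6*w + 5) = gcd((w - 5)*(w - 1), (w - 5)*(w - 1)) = w^2 - 6*w + 5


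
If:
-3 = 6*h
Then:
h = -1/2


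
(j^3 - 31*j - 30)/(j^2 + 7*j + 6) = (j^2 - j - 30)/(j + 6)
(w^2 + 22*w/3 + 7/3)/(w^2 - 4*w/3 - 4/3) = (3*w^2 + 22*w + 7)/(3*w^2 - 4*w - 4)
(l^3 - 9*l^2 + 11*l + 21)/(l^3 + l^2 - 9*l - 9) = (l - 7)/(l + 3)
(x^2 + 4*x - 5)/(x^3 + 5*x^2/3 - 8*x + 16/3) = 3*(x + 5)/(3*x^2 + 8*x - 16)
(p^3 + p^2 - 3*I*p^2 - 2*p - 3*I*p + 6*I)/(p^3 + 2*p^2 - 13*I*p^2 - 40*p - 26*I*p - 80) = (p^2 - p*(1 + 3*I) + 3*I)/(p^2 - 13*I*p - 40)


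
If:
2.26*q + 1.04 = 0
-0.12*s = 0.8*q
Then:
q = -0.46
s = 3.07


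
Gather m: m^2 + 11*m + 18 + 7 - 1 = m^2 + 11*m + 24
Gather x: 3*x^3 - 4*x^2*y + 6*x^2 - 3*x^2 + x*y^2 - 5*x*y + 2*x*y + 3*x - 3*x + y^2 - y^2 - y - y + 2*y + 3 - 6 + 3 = 3*x^3 + x^2*(3 - 4*y) + x*(y^2 - 3*y)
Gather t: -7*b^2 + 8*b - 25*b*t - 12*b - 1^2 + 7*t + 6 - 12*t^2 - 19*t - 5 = -7*b^2 - 4*b - 12*t^2 + t*(-25*b - 12)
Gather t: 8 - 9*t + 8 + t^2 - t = t^2 - 10*t + 16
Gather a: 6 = 6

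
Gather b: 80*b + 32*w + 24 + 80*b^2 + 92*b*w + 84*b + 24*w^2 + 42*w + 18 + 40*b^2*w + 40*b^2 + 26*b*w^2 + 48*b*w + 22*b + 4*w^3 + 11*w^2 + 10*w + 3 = b^2*(40*w + 120) + b*(26*w^2 + 140*w + 186) + 4*w^3 + 35*w^2 + 84*w + 45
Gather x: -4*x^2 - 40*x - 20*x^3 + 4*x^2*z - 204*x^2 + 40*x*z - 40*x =-20*x^3 + x^2*(4*z - 208) + x*(40*z - 80)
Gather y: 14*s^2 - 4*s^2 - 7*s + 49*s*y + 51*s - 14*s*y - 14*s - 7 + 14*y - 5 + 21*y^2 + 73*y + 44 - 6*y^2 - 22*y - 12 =10*s^2 + 30*s + 15*y^2 + y*(35*s + 65) + 20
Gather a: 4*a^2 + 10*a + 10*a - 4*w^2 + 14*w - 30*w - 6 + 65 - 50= 4*a^2 + 20*a - 4*w^2 - 16*w + 9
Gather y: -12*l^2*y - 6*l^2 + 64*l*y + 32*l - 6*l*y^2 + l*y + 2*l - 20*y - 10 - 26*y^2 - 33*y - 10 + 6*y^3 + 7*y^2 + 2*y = -6*l^2 + 34*l + 6*y^3 + y^2*(-6*l - 19) + y*(-12*l^2 + 65*l - 51) - 20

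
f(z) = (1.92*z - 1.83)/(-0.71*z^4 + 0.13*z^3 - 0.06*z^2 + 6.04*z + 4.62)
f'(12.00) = 0.00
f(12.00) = -0.00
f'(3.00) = 0.20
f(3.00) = -0.12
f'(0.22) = 0.56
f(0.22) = -0.24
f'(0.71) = 0.25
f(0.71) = -0.05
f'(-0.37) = 3.69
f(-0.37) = -1.08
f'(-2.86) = 0.11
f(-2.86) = 0.11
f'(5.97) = 0.01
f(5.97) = -0.01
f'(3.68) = 0.05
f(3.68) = -0.05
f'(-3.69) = 0.04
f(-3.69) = 0.06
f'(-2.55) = 0.16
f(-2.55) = 0.16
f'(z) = (1.92*z - 1.83)*(2.84*z^3 - 0.39*z^2 + 0.12*z - 6.04)/(-0.71*z^4 + 0.13*z^3 - 0.06*z^2 + 6.04*z + 4.62)^2 + 1.92/(-0.71*z^4 + 0.13*z^3 - 0.06*z^2 + 6.04*z + 4.62) = (4.0896*z^4 - 5.6964*z^3 + 0.8289*z^2 - 0.2196*z + 19.9236)/(0.5041*z^8 - 0.1846*z^7 + 0.1021*z^6 - 8.5924*z^5 - 4.9864*z^4 + 0.4764*z^3 + 35.9272*z^2 + 55.8096*z + 21.3444)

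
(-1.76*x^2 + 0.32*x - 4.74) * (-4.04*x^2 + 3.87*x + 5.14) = 7.1104*x^4 - 8.104*x^3 + 11.3416*x^2 - 16.699*x - 24.3636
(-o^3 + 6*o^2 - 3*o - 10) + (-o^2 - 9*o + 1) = -o^3 + 5*o^2 - 12*o - 9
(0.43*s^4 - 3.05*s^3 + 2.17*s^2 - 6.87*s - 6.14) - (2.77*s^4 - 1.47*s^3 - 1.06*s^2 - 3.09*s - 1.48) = -2.34*s^4 - 1.58*s^3 + 3.23*s^2 - 3.78*s - 4.66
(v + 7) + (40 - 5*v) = 47 - 4*v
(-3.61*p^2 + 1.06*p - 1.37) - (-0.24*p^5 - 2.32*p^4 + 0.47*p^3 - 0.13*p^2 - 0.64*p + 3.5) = 0.24*p^5 + 2.32*p^4 - 0.47*p^3 - 3.48*p^2 + 1.7*p - 4.87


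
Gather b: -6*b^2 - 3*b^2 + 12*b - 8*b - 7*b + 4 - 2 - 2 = -9*b^2 - 3*b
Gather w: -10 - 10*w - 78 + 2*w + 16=-8*w - 72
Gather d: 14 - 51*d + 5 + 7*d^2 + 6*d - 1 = 7*d^2 - 45*d + 18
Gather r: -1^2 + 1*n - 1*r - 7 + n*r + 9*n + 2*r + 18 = 10*n + r*(n + 1) + 10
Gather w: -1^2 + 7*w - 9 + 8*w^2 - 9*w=8*w^2 - 2*w - 10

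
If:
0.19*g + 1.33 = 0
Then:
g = -7.00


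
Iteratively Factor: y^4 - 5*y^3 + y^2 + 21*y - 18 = (y + 2)*(y^3 - 7*y^2 + 15*y - 9) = (y - 3)*(y + 2)*(y^2 - 4*y + 3) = (y - 3)*(y - 1)*(y + 2)*(y - 3)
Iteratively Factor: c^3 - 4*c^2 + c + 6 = (c + 1)*(c^2 - 5*c + 6) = (c - 3)*(c + 1)*(c - 2)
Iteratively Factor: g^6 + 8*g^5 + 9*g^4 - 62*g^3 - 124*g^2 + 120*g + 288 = (g + 4)*(g^5 + 4*g^4 - 7*g^3 - 34*g^2 + 12*g + 72) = (g + 3)*(g + 4)*(g^4 + g^3 - 10*g^2 - 4*g + 24) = (g + 2)*(g + 3)*(g + 4)*(g^3 - g^2 - 8*g + 12) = (g - 2)*(g + 2)*(g + 3)*(g + 4)*(g^2 + g - 6) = (g - 2)^2*(g + 2)*(g + 3)*(g + 4)*(g + 3)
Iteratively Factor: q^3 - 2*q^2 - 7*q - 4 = (q - 4)*(q^2 + 2*q + 1) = (q - 4)*(q + 1)*(q + 1)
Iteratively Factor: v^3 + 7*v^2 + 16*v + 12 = (v + 3)*(v^2 + 4*v + 4) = (v + 2)*(v + 3)*(v + 2)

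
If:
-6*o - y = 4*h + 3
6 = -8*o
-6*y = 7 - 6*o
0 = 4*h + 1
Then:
No Solution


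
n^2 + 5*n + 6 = (n + 2)*(n + 3)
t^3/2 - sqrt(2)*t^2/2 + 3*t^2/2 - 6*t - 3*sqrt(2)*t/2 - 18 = (t/2 + sqrt(2))*(t + 3)*(t - 3*sqrt(2))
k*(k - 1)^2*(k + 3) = k^4 + k^3 - 5*k^2 + 3*k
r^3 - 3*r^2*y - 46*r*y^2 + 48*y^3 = (r - 8*y)*(r - y)*(r + 6*y)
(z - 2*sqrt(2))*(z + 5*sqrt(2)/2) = z^2 + sqrt(2)*z/2 - 10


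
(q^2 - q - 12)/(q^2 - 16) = (q + 3)/(q + 4)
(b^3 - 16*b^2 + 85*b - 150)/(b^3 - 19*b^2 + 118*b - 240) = (b - 5)/(b - 8)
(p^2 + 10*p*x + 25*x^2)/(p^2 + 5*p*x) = (p + 5*x)/p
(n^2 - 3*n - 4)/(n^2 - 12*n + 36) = (n^2 - 3*n - 4)/(n^2 - 12*n + 36)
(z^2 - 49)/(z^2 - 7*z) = (z + 7)/z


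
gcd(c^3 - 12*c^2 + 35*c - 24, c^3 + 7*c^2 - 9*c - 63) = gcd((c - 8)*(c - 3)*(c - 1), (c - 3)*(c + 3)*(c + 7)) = c - 3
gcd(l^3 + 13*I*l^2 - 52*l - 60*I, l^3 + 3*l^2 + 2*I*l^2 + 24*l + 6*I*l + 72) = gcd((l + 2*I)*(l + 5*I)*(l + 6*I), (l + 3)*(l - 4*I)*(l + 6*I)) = l + 6*I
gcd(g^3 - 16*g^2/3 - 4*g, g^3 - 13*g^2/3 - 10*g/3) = g^2 + 2*g/3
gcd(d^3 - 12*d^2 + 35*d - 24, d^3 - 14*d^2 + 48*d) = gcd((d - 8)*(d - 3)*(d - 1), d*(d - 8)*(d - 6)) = d - 8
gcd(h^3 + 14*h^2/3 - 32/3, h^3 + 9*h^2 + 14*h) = h + 2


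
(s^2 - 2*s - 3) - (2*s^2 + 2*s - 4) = -s^2 - 4*s + 1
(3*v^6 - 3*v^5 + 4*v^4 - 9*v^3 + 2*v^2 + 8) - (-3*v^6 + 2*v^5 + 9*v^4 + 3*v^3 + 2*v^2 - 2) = 6*v^6 - 5*v^5 - 5*v^4 - 12*v^3 + 10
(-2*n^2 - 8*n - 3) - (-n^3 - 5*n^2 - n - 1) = n^3 + 3*n^2 - 7*n - 2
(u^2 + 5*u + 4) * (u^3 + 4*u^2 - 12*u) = u^5 + 9*u^4 + 12*u^3 - 44*u^2 - 48*u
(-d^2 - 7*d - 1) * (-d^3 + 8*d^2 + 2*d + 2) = d^5 - d^4 - 57*d^3 - 24*d^2 - 16*d - 2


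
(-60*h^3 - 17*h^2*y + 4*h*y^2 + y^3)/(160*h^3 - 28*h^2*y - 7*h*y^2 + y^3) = (3*h + y)/(-8*h + y)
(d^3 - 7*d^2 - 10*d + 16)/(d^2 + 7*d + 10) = (d^2 - 9*d + 8)/(d + 5)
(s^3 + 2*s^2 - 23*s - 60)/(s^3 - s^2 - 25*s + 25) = (s^2 + 7*s + 12)/(s^2 + 4*s - 5)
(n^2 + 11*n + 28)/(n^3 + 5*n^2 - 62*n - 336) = (n + 4)/(n^2 - 2*n - 48)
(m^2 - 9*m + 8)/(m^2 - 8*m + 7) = (m - 8)/(m - 7)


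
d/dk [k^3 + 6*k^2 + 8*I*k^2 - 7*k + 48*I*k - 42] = 3*k^2 + k*(12 + 16*I) - 7 + 48*I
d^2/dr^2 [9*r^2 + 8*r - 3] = 18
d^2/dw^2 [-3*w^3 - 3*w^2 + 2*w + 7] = -18*w - 6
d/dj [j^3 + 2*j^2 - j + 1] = 3*j^2 + 4*j - 1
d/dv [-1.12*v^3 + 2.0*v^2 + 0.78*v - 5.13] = -3.36*v^2 + 4.0*v + 0.78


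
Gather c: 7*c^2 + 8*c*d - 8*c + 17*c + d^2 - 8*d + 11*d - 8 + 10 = 7*c^2 + c*(8*d + 9) + d^2 + 3*d + 2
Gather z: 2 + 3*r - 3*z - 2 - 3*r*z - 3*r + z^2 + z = z^2 + z*(-3*r - 2)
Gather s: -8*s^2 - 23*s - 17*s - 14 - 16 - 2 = -8*s^2 - 40*s - 32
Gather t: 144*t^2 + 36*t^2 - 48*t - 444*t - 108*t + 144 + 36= 180*t^2 - 600*t + 180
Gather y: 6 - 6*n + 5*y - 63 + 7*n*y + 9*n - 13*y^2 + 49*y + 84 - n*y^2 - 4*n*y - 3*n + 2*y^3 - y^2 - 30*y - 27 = 2*y^3 + y^2*(-n - 14) + y*(3*n + 24)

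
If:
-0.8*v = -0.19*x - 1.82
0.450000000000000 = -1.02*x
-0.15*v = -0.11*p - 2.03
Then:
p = -15.50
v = 2.17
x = -0.44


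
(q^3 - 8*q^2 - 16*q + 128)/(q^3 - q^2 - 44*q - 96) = (q - 4)/(q + 3)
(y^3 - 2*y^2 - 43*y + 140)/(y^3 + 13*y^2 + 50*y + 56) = (y^2 - 9*y + 20)/(y^2 + 6*y + 8)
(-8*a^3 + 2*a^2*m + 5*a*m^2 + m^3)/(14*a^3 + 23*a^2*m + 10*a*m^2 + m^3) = (-4*a^2 + 3*a*m + m^2)/(7*a^2 + 8*a*m + m^2)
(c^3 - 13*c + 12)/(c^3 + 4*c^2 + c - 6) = (c^2 + c - 12)/(c^2 + 5*c + 6)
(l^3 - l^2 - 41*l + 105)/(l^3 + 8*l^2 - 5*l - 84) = (l - 5)/(l + 4)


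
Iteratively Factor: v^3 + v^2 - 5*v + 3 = (v + 3)*(v^2 - 2*v + 1) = (v - 1)*(v + 3)*(v - 1)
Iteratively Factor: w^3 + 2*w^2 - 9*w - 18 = (w - 3)*(w^2 + 5*w + 6) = (w - 3)*(w + 2)*(w + 3)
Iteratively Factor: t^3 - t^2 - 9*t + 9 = (t - 3)*(t^2 + 2*t - 3) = (t - 3)*(t + 3)*(t - 1)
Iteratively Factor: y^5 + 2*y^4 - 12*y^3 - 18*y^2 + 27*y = (y + 3)*(y^4 - y^3 - 9*y^2 + 9*y) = y*(y + 3)*(y^3 - y^2 - 9*y + 9) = y*(y - 3)*(y + 3)*(y^2 + 2*y - 3) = y*(y - 3)*(y - 1)*(y + 3)*(y + 3)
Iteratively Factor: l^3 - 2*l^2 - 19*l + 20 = (l - 1)*(l^2 - l - 20) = (l - 1)*(l + 4)*(l - 5)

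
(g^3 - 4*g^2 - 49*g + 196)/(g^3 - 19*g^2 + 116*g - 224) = (g + 7)/(g - 8)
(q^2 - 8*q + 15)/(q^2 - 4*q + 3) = (q - 5)/(q - 1)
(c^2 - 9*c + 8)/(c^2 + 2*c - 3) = (c - 8)/(c + 3)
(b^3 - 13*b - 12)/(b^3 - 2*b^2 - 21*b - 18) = (b - 4)/(b - 6)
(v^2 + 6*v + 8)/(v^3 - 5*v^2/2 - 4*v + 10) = 2*(v + 4)/(2*v^2 - 9*v + 10)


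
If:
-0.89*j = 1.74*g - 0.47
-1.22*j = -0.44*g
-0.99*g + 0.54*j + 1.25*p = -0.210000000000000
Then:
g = 0.23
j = 0.08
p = -0.02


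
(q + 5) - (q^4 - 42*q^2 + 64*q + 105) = -q^4 + 42*q^2 - 63*q - 100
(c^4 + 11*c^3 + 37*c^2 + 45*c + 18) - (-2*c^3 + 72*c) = c^4 + 13*c^3 + 37*c^2 - 27*c + 18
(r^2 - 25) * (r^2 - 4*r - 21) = r^4 - 4*r^3 - 46*r^2 + 100*r + 525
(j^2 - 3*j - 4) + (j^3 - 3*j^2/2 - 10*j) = j^3 - j^2/2 - 13*j - 4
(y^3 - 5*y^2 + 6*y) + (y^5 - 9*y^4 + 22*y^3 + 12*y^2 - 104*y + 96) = y^5 - 9*y^4 + 23*y^3 + 7*y^2 - 98*y + 96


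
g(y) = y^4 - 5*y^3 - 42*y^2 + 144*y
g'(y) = 4*y^3 - 15*y^2 - 84*y + 144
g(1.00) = 98.00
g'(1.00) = 49.00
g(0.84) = 88.86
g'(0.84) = 65.23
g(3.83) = -130.31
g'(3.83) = -173.03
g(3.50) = -74.81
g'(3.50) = -162.25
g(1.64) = 108.38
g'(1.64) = -16.46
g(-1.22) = -226.90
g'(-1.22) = 216.89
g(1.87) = 101.94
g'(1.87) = -39.38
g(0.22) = 29.60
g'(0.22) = 124.84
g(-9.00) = 5508.00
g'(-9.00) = -3231.00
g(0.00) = 0.00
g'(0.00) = 144.00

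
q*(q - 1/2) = q^2 - q/2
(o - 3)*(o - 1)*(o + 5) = o^3 + o^2 - 17*o + 15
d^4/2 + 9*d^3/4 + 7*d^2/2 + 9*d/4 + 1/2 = (d/2 + 1/2)*(d + 1/2)*(d + 1)*(d + 2)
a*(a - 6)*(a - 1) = a^3 - 7*a^2 + 6*a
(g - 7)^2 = g^2 - 14*g + 49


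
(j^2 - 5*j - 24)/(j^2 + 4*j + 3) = (j - 8)/(j + 1)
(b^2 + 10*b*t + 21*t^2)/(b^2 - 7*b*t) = (b^2 + 10*b*t + 21*t^2)/(b*(b - 7*t))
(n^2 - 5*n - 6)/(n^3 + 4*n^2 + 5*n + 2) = (n - 6)/(n^2 + 3*n + 2)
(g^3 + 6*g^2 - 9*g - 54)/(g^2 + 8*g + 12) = (g^2 - 9)/(g + 2)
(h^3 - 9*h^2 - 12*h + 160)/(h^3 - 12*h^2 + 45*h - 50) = (h^2 - 4*h - 32)/(h^2 - 7*h + 10)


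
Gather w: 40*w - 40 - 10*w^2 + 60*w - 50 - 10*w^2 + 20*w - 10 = -20*w^2 + 120*w - 100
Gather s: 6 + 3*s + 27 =3*s + 33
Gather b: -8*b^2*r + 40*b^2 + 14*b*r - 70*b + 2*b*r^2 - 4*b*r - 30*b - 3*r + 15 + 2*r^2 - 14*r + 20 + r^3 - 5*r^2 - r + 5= b^2*(40 - 8*r) + b*(2*r^2 + 10*r - 100) + r^3 - 3*r^2 - 18*r + 40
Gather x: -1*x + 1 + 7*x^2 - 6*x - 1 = 7*x^2 - 7*x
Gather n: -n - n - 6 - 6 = -2*n - 12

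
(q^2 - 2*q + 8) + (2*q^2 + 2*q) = 3*q^2 + 8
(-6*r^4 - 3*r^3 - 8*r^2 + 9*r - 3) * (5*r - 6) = -30*r^5 + 21*r^4 - 22*r^3 + 93*r^2 - 69*r + 18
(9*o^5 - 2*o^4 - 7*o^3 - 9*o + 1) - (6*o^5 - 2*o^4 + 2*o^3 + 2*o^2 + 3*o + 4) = 3*o^5 - 9*o^3 - 2*o^2 - 12*o - 3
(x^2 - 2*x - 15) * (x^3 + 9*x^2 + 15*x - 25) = x^5 + 7*x^4 - 18*x^3 - 190*x^2 - 175*x + 375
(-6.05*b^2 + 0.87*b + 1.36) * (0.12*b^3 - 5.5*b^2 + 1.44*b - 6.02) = -0.726*b^5 + 33.3794*b^4 - 13.3338*b^3 + 30.1938*b^2 - 3.279*b - 8.1872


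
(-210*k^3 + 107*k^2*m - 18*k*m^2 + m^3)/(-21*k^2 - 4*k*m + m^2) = (30*k^2 - 11*k*m + m^2)/(3*k + m)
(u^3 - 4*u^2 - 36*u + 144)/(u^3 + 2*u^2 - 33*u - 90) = (u^2 + 2*u - 24)/(u^2 + 8*u + 15)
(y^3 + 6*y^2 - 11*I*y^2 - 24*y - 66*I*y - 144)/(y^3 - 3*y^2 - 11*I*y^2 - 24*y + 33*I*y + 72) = (y + 6)/(y - 3)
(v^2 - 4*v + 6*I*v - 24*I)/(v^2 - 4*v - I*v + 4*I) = (v + 6*I)/(v - I)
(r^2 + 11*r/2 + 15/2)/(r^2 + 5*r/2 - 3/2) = (2*r + 5)/(2*r - 1)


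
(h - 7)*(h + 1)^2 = h^3 - 5*h^2 - 13*h - 7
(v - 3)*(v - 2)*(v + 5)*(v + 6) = v^4 + 6*v^3 - 19*v^2 - 84*v + 180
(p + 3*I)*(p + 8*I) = p^2 + 11*I*p - 24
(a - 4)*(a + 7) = a^2 + 3*a - 28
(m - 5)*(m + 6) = m^2 + m - 30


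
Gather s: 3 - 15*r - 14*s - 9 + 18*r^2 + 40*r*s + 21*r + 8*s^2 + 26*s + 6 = 18*r^2 + 6*r + 8*s^2 + s*(40*r + 12)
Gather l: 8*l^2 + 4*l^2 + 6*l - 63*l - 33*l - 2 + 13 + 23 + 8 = 12*l^2 - 90*l + 42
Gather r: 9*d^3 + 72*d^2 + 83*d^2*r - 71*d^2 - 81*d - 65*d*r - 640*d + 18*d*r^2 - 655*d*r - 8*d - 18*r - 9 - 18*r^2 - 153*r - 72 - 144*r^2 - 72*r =9*d^3 + d^2 - 729*d + r^2*(18*d - 162) + r*(83*d^2 - 720*d - 243) - 81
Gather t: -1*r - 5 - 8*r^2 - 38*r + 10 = -8*r^2 - 39*r + 5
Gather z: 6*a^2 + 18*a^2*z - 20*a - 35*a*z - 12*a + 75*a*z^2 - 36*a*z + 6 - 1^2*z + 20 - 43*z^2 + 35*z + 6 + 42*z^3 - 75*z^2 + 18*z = 6*a^2 - 32*a + 42*z^3 + z^2*(75*a - 118) + z*(18*a^2 - 71*a + 52) + 32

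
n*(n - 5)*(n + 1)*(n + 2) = n^4 - 2*n^3 - 13*n^2 - 10*n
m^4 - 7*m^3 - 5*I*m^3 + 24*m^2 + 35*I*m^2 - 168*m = m*(m - 7)*(m - 8*I)*(m + 3*I)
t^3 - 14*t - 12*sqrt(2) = (t - 3*sqrt(2))*(t + sqrt(2))*(t + 2*sqrt(2))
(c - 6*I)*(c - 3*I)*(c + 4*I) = c^3 - 5*I*c^2 + 18*c - 72*I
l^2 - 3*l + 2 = (l - 2)*(l - 1)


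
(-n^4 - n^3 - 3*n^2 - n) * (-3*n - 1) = 3*n^5 + 4*n^4 + 10*n^3 + 6*n^2 + n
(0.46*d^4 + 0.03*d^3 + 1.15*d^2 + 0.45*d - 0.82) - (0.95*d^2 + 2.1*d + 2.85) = 0.46*d^4 + 0.03*d^3 + 0.2*d^2 - 1.65*d - 3.67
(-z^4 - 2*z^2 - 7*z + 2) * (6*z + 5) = -6*z^5 - 5*z^4 - 12*z^3 - 52*z^2 - 23*z + 10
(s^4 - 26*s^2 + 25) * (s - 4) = s^5 - 4*s^4 - 26*s^3 + 104*s^2 + 25*s - 100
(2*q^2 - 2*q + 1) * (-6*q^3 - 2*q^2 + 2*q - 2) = -12*q^5 + 8*q^4 + 2*q^3 - 10*q^2 + 6*q - 2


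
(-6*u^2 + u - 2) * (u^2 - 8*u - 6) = -6*u^4 + 49*u^3 + 26*u^2 + 10*u + 12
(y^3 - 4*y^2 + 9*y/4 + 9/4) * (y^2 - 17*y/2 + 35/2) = y^5 - 25*y^4/2 + 215*y^3/4 - 695*y^2/8 + 81*y/4 + 315/8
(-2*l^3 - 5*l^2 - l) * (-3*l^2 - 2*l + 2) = 6*l^5 + 19*l^4 + 9*l^3 - 8*l^2 - 2*l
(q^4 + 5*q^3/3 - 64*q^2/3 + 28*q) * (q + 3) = q^5 + 14*q^4/3 - 49*q^3/3 - 36*q^2 + 84*q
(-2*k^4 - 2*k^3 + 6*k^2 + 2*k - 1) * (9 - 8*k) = 16*k^5 - 2*k^4 - 66*k^3 + 38*k^2 + 26*k - 9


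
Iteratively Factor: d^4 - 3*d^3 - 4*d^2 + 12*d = (d - 2)*(d^3 - d^2 - 6*d) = (d - 2)*(d + 2)*(d^2 - 3*d) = d*(d - 2)*(d + 2)*(d - 3)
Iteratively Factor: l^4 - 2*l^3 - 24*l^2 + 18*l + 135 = (l - 3)*(l^3 + l^2 - 21*l - 45) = (l - 3)*(l + 3)*(l^2 - 2*l - 15) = (l - 3)*(l + 3)^2*(l - 5)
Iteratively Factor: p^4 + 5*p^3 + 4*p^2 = (p + 4)*(p^3 + p^2) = p*(p + 4)*(p^2 + p) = p^2*(p + 4)*(p + 1)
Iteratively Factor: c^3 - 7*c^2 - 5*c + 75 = (c - 5)*(c^2 - 2*c - 15) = (c - 5)*(c + 3)*(c - 5)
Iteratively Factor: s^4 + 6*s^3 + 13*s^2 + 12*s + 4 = (s + 2)*(s^3 + 4*s^2 + 5*s + 2) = (s + 1)*(s + 2)*(s^2 + 3*s + 2) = (s + 1)*(s + 2)^2*(s + 1)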